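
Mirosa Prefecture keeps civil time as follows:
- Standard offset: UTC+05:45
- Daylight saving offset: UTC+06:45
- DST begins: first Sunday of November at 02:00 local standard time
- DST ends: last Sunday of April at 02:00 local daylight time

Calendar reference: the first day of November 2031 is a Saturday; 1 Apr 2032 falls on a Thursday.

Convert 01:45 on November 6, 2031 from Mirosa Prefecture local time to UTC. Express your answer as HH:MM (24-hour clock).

1 November 2031 is a Saturday, so the first Sunday is November 2.
1 April 2032 is a Thursday, so Sundays fall on 4, 11, 18, 25; the last is April 25.
November 6, 2031 lies within the daylight-saving period (2 November 2031 – 25 April 2032), so Mirosa Prefecture is on daylight time, UTC+06:45.
01:45 local − 6h45m = 19:00 UTC (rolling into the previous day, 5 November 2031).

19:00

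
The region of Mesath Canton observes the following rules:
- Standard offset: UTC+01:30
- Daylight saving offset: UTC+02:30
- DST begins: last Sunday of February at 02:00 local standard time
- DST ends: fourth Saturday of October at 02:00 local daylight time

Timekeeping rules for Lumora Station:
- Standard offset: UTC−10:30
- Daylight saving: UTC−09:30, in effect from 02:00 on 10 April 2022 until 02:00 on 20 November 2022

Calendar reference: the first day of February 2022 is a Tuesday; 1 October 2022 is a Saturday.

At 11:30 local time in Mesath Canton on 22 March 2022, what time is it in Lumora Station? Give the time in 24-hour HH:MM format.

1 February 2022 is a Tuesday, so Sundays fall on 6, 13, 20, 27; the last is February 27.
1 October 2022 is a Saturday, so the first Saturday is October 1 and the fourth is October 22.
Daylight saving runs 27 February – 22 October; 22 March 2022 is inside that window, so Mesath Canton is at UTC+02:30.
11:30 Mesath Canton − 2h30m = 09:00 UTC.
At the standard offset (UTC−10:30), 09:00 UTC − 10h30m = 22:30 Lumora Station standard time (rolling into the previous day, 21 March 2022).
The standard-time date in Lumora Station, 21 March 2022, does not fall between 10 April and 20 November, so daylight saving is not in effect and Lumora Station is at UTC−10:30.
09:00 UTC − 10h30m = 22:30 Lumora Station (rolling into the previous day, 21 March 2022).

22:30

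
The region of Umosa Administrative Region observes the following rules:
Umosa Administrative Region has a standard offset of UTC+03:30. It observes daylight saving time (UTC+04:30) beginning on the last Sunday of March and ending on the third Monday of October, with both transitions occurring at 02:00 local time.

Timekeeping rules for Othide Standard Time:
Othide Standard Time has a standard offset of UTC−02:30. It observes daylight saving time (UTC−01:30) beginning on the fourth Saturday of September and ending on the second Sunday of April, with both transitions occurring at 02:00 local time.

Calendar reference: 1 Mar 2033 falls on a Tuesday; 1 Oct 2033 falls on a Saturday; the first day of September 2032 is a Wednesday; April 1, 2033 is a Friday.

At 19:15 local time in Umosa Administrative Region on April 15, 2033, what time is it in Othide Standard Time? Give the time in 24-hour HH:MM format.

1 March 2033 is a Tuesday, so Sundays fall on 6, 13, 20, 27; the last is March 27.
1 October 2033 is a Saturday, so the first Monday is October 3 and the third is October 17.
April 15, 2033 falls between 27 March and 17 October, so daylight saving is in effect and Umosa Administrative Region is at UTC+04:30.
19:15 Umosa Administrative Region − 4h30m = 14:45 UTC.
1 September 2032 is a Wednesday, so the first Saturday is September 4 and the fourth is September 25.
1 April 2033 is a Friday, so the first Sunday is April 3 and the second is April 10.
At the standard offset (UTC−02:30), 14:45 UTC − 2h30m = 12:15 Othide Standard Time standard time.
The standard-time date in Othide Standard Time, April 15, 2033, is outside the daylight-saving period (25 September 2032 – 10 April 2033), so Othide Standard Time is on standard time, UTC−02:30.
14:45 UTC − 2h30m = 12:15 Othide Standard Time.

12:15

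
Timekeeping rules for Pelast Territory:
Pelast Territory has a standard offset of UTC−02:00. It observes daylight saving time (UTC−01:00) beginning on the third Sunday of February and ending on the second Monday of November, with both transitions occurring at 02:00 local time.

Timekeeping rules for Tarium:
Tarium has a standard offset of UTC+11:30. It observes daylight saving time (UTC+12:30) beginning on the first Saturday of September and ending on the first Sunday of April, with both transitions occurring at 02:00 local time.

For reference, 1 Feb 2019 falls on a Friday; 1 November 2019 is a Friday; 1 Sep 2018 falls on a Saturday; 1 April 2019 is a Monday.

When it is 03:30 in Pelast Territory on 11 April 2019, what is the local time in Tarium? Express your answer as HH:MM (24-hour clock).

16:00

1 February 2019 is a Friday, so the first Sunday is February 3 and the third is February 17.
1 November 2019 is a Friday, so the first Monday is November 4 and the second is November 11.
11 April 2019 falls between 17 February and 11 November, so daylight saving is in effect and Pelast Territory is at UTC−01:00.
03:30 Pelast Territory + 1h = 04:30 UTC.
1 September 2018 is a Saturday, so the first Saturday is September 1.
1 April 2019 is a Monday, so the first Sunday is April 7.
At the standard offset (UTC+11:30), 04:30 UTC + 11h30m = 16:00 Tarium standard time.
The standard-time date in Tarium, 11 April 2019, does not fall between 1 September 2018 and 7 April 2019, so daylight saving is not in effect and Tarium is at UTC+11:30.
04:30 UTC + 11h30m = 16:00 Tarium.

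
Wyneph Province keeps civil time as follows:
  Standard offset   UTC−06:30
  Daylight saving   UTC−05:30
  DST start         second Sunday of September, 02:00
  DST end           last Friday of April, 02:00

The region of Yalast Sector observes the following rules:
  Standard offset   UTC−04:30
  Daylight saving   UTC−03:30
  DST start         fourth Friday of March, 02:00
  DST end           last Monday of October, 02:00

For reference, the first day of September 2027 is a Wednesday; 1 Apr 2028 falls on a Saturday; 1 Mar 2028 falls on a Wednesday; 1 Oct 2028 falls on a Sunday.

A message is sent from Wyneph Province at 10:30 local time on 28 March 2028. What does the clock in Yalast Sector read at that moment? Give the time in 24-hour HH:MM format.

1 September 2027 is a Wednesday, so the first Sunday is September 5 and the second is September 12.
1 April 2028 is a Saturday, so Fridays fall on 7, 14, 21, 28; the last is April 28.
28 March 2028 falls between 12 September 2027 and 28 April 2028, so daylight saving is in effect and Wyneph Province is at UTC−05:30.
10:30 Wyneph Province + 5h30m = 16:00 UTC.
1 March 2028 is a Wednesday, so the first Friday is March 3 and the fourth is March 24.
1 October 2028 is a Sunday, so Mondays fall on 2, 9, 16, 23, 30; the last is October 30.
At the standard offset (UTC−04:30), 16:00 UTC − 4h30m = 11:30 Yalast Sector standard time.
The standard-time date in Yalast Sector, 28 March 2028, lies within the daylight-saving period (24 March – 30 October), so Yalast Sector is on daylight time, UTC−03:30.
16:00 UTC − 3h30m = 12:30 Yalast Sector.

12:30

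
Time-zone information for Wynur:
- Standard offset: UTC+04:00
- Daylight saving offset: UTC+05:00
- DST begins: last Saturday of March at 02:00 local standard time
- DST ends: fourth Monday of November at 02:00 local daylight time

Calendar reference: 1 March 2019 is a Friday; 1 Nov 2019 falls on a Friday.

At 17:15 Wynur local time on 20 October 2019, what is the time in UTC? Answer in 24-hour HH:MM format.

12:15

1 March 2019 is a Friday, so Saturdays fall on 2, 9, 16, 23, 30; the last is March 30.
1 November 2019 is a Friday, so the first Monday is November 4 and the fourth is November 25.
20 October 2019 lies within the daylight-saving period (30 March – 25 November), so Wynur is on daylight time, UTC+05:00.
17:15 local − 5h = 12:15 UTC.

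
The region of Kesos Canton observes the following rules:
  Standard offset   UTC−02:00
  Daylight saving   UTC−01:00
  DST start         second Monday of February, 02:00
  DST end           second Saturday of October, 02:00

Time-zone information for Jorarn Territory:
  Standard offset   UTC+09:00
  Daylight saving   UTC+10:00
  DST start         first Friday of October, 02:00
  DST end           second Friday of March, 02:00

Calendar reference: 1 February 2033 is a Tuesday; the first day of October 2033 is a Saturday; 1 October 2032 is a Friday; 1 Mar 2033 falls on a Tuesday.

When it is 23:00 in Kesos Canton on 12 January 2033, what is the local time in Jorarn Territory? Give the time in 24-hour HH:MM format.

11:00

1 February 2033 is a Tuesday, so the first Monday is February 7 and the second is February 14.
1 October 2033 is a Saturday, so the first Saturday is October 1 and the second is October 8.
Daylight saving runs 14 February – 8 October; 12 January 2033 is outside that window, so Kesos Canton is on standard time at UTC−02:00.
23:00 Kesos Canton + 2h = 01:00 UTC (rolling into the next day, 13 January 2033).
1 October 2032 is a Friday, so the first Friday is October 1.
1 March 2033 is a Tuesday, so the first Friday is March 4 and the second is March 11.
At the standard offset (UTC+09:00), 01:00 UTC + 9h = 10:00 Jorarn Territory standard time.
Daylight saving runs 1 October 2032 – 11 March 2033; the standard-time date in Jorarn Territory, 13 January 2033, is inside that window, so Jorarn Territory is at UTC+10:00.
01:00 UTC + 10h = 11:00 Jorarn Territory.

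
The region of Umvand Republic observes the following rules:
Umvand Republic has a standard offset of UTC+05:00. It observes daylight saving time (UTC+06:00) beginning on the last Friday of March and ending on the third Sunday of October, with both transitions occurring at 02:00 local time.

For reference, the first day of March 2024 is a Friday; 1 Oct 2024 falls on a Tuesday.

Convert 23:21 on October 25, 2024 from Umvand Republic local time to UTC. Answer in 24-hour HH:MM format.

18:21

1 March 2024 is a Friday, so Fridays fall on 1, 8, 15, 22, 29; the last is March 29.
1 October 2024 is a Tuesday, so the first Sunday is October 6 and the third is October 20.
Daylight saving runs 29 March – 20 October; October 25, 2024 is outside that window, so Umvand Republic is on standard time at UTC+05:00.
23:21 local − 5h = 18:21 UTC.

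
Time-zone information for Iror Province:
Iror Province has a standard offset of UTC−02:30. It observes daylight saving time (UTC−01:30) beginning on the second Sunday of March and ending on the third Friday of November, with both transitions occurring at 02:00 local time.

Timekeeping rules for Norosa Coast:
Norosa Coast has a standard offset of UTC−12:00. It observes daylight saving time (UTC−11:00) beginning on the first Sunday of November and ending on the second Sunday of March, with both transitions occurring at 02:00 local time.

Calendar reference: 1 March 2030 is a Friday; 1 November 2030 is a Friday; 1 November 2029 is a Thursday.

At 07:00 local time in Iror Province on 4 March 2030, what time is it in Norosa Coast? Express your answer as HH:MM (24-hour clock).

1 March 2030 is a Friday, so the first Sunday is March 3 and the second is March 10.
1 November 2030 is a Friday, so the first Friday is November 1 and the third is November 15.
4 March 2030 is outside the daylight-saving period (10 March – 15 November), so Iror Province is on standard time, UTC−02:30.
07:00 Iror Province + 2h30m = 09:30 UTC.
1 November 2029 is a Thursday, so the first Sunday is November 4.
1 March 2030 is a Friday, so the first Sunday is March 3 and the second is March 10.
At the standard offset (UTC−12:00), 09:30 UTC − 12h = 21:30 Norosa Coast standard time (rolling into the previous day, 3 March 2030).
The standard-time date in Norosa Coast, 3 March 2030, falls between 4 November 2029 and 10 March 2030, so daylight saving is in effect and Norosa Coast is at UTC−11:00.
09:30 UTC − 11h = 22:30 Norosa Coast (rolling into the previous day, 3 March 2030).

22:30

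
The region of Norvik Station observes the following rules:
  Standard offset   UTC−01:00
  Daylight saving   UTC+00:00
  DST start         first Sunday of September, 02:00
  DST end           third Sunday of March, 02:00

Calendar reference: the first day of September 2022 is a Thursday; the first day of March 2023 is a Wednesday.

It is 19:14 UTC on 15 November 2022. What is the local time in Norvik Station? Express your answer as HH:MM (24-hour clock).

19:14

1 September 2022 is a Thursday, so the first Sunday is September 4.
1 March 2023 is a Wednesday, so the first Sunday is March 5 and the third is March 19.
At the standard offset (UTC−01:00), 19:14 UTC − 1h = 18:14 Norvik Station standard time.
The standard-time date in Norvik Station, 15 November 2022, lies within the daylight-saving period (4 September 2022 – 19 March 2023), so Norvik Station is on daylight time, UTC+00:00.
19:14 UTC + 0h = 19:14 local.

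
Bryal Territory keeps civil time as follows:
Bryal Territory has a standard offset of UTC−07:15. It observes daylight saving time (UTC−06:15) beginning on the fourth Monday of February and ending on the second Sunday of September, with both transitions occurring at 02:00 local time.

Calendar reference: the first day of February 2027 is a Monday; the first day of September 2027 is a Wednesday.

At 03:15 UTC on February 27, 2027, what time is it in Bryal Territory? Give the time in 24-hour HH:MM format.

21:00

1 February 2027 is a Monday, so the first Monday is February 1 and the fourth is February 22.
1 September 2027 is a Wednesday, so the first Sunday is September 5 and the second is September 12.
At the standard offset (UTC−07:15), 03:15 UTC − 7h15m = 20:00 Bryal Territory standard time (rolling into the previous day, 26 February 2027).
The standard-time date in Bryal Territory, February 26, 2027, lies within the daylight-saving period (22 February – 12 September), so Bryal Territory is on daylight time, UTC−06:15.
03:15 UTC − 6h15m = 21:00 local (rolling into the previous day, 26 February 2027).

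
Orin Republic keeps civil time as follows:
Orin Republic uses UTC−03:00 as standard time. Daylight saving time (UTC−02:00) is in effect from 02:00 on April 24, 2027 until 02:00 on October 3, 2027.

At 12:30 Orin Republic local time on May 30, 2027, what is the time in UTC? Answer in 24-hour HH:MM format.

Daylight saving runs 24 April – 3 October; May 30, 2027 is inside that window, so Orin Republic is at UTC−02:00.
12:30 local + 2h = 14:30 UTC.

14:30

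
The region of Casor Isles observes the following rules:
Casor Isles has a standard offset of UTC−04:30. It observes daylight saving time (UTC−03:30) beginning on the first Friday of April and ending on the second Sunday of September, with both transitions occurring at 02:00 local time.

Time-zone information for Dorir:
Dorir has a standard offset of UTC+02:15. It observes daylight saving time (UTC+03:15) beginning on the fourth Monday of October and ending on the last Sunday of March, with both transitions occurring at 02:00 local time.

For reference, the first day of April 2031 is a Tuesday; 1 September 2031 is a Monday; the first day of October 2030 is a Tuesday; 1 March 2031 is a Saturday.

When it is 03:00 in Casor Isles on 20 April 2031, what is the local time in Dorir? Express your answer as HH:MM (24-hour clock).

08:45

1 April 2031 is a Tuesday, so the first Friday is April 4.
1 September 2031 is a Monday, so the first Sunday is September 7 and the second is September 14.
20 April 2031 falls between 4 April and 14 September, so daylight saving is in effect and Casor Isles is at UTC−03:30.
03:00 Casor Isles + 3h30m = 06:30 UTC.
1 October 2030 is a Tuesday, so the first Monday is October 7 and the fourth is October 28.
1 March 2031 is a Saturday, so Sundays fall on 2, 9, 16, 23, 30; the last is March 30.
At the standard offset (UTC+02:15), 06:30 UTC + 2h15m = 08:45 Dorir standard time.
The standard-time date in Dorir, 20 April 2031, does not fall between 28 October 2030 and 30 March 2031, so daylight saving is not in effect and Dorir is at UTC+02:15.
06:30 UTC + 2h15m = 08:45 Dorir.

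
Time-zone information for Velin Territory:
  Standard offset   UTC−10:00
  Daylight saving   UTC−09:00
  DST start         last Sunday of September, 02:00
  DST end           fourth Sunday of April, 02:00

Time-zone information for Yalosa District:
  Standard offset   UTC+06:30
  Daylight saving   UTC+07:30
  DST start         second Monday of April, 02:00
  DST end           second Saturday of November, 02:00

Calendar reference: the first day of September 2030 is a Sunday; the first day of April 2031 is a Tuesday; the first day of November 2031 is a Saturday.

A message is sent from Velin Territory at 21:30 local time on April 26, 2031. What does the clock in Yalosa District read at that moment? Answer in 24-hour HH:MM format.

1 September 2030 is a Sunday, so Sundays fall on 1, 8, 15, 22, 29; the last is September 29.
1 April 2031 is a Tuesday, so the first Sunday is April 6 and the fourth is April 27.
Daylight saving runs 29 September 2030 – 27 April 2031; April 26, 2031 is inside that window, so Velin Territory is at UTC−09:00.
21:30 Velin Territory + 9h = 06:30 UTC (rolling into the next day, 27 April 2031).
1 April 2031 is a Tuesday, so the first Monday is April 7 and the second is April 14.
1 November 2031 is a Saturday, so the first Saturday is November 1 and the second is November 8.
At the standard offset (UTC+06:30), 06:30 UTC + 6h30m = 13:00 Yalosa District standard time.
Daylight saving runs 14 April – 8 November; the standard-time date in Yalosa District, April 27, 2031, is inside that window, so Yalosa District is at UTC+07:30.
06:30 UTC + 7h30m = 14:00 Yalosa District.

14:00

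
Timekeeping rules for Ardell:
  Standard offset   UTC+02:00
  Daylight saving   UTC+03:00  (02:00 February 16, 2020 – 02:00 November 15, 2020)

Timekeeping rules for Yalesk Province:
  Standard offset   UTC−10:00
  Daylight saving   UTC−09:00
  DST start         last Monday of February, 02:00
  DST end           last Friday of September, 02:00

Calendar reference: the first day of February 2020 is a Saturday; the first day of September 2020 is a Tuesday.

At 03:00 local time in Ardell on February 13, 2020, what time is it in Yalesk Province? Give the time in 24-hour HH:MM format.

February 13, 2020 is outside the daylight-saving period (16 February – 15 November), so Ardell is on standard time, UTC+02:00.
03:00 Ardell − 2h = 01:00 UTC.
1 February 2020 is a Saturday, so Mondays fall on 3, 10, 17, 24; the last is February 24.
1 September 2020 is a Tuesday, so Fridays fall on 4, 11, 18, 25; the last is September 25.
At the standard offset (UTC−10:00), 01:00 UTC − 10h = 15:00 Yalesk Province standard time (rolling into the previous day, 12 February 2020).
The standard-time date in Yalesk Province, February 12, 2020, does not fall between 24 February and 25 September, so daylight saving is not in effect and Yalesk Province is at UTC−10:00.
01:00 UTC − 10h = 15:00 Yalesk Province (rolling into the previous day, 12 February 2020).

15:00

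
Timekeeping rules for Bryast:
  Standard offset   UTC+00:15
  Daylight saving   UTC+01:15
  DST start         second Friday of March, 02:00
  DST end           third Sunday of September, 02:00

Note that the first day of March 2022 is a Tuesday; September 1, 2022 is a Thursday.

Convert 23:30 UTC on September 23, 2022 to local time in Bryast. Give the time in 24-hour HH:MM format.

1 March 2022 is a Tuesday, so the first Friday is March 4 and the second is March 11.
1 September 2022 is a Thursday, so the first Sunday is September 4 and the third is September 18.
At the standard offset (UTC+00:15), 23:30 UTC + 0h15m = 23:45 Bryast standard time.
Daylight saving runs 11 March – 18 September; the standard-time date in Bryast, September 23, 2022, is outside that window, so Bryast is on standard time at UTC+00:15.
23:30 UTC + 0h15m = 23:45 local.

23:45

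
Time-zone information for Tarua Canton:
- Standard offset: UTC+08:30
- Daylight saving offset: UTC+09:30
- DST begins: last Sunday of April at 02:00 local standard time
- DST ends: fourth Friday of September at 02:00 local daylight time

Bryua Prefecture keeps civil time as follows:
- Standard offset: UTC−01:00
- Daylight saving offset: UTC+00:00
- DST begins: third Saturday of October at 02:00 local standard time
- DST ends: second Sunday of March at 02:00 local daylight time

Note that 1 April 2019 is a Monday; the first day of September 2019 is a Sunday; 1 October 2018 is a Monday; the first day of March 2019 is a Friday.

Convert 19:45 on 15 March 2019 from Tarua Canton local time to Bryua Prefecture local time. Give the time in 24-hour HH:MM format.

1 April 2019 is a Monday, so Sundays fall on 7, 14, 21, 28; the last is April 28.
1 September 2019 is a Sunday, so the first Friday is September 6 and the fourth is September 27.
Daylight saving runs 28 April – 27 September; 15 March 2019 is outside that window, so Tarua Canton is on standard time at UTC+08:30.
19:45 Tarua Canton − 8h30m = 11:15 UTC.
1 October 2018 is a Monday, so the first Saturday is October 6 and the third is October 20.
1 March 2019 is a Friday, so the first Sunday is March 3 and the second is March 10.
At the standard offset (UTC−01:00), 11:15 UTC − 1h = 10:15 Bryua Prefecture standard time.
The standard-time date in Bryua Prefecture, 15 March 2019, is outside the daylight-saving period (20 October 2018 – 10 March 2019), so Bryua Prefecture is on standard time, UTC−01:00.
11:15 UTC − 1h = 10:15 Bryua Prefecture.

10:15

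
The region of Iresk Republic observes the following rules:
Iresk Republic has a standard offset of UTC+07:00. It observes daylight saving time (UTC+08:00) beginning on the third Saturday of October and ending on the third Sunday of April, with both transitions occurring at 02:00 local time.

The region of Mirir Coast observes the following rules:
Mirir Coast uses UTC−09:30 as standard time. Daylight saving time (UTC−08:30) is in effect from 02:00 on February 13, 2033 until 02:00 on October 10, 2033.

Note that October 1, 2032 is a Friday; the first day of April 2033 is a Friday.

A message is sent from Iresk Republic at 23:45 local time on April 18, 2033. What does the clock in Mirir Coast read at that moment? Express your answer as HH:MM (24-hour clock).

1 October 2032 is a Friday, so the first Saturday is October 2 and the third is October 16.
1 April 2033 is a Friday, so the first Sunday is April 3 and the third is April 17.
April 18, 2033 is outside the daylight-saving period (16 October 2032 – 17 April 2033), so Iresk Republic is on standard time, UTC+07:00.
23:45 Iresk Republic − 7h = 16:45 UTC.
At the standard offset (UTC−09:30), 16:45 UTC − 9h30m = 07:15 Mirir Coast standard time.
The standard-time date in Mirir Coast, April 18, 2033, lies within the daylight-saving period (13 February – 10 October), so Mirir Coast is on daylight time, UTC−08:30.
16:45 UTC − 8h30m = 08:15 Mirir Coast.

08:15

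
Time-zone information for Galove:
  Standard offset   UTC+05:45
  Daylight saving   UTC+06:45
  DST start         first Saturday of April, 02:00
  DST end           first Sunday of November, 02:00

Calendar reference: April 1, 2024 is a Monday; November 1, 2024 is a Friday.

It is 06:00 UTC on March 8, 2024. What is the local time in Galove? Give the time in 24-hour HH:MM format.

11:45

1 April 2024 is a Monday, so the first Saturday is April 6.
1 November 2024 is a Friday, so the first Sunday is November 3.
At the standard offset (UTC+05:45), 06:00 UTC + 5h45m = 11:45 Galove standard time.
The standard-time date in Galove, March 8, 2024, does not fall between 6 April and 3 November, so daylight saving is not in effect and Galove is at UTC+05:45.
06:00 UTC + 5h45m = 11:45 local.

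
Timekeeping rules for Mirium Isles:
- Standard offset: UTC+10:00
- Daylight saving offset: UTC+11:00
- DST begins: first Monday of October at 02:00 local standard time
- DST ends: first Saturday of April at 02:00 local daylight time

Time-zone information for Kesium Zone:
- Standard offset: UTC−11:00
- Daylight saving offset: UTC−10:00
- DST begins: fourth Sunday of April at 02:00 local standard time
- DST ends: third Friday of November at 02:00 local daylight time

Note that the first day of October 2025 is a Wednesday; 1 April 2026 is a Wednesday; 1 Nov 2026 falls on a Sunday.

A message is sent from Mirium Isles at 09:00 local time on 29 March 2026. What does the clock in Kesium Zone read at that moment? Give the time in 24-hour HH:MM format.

1 October 2025 is a Wednesday, so the first Monday is October 6.
1 April 2026 is a Wednesday, so the first Saturday is April 4.
Daylight saving runs 6 October 2025 – 4 April 2026; 29 March 2026 is inside that window, so Mirium Isles is at UTC+11:00.
09:00 Mirium Isles − 11h = 22:00 UTC (rolling into the previous day, 28 March 2026).
1 April 2026 is a Wednesday, so the first Sunday is April 5 and the fourth is April 26.
1 November 2026 is a Sunday, so the first Friday is November 6 and the third is November 20.
At the standard offset (UTC−11:00), 22:00 UTC − 11h = 11:00 Kesium Zone standard time.
The standard-time date in Kesium Zone, 28 March 2026, does not fall between 26 April and 20 November, so daylight saving is not in effect and Kesium Zone is at UTC−11:00.
22:00 UTC − 11h = 11:00 Kesium Zone.

11:00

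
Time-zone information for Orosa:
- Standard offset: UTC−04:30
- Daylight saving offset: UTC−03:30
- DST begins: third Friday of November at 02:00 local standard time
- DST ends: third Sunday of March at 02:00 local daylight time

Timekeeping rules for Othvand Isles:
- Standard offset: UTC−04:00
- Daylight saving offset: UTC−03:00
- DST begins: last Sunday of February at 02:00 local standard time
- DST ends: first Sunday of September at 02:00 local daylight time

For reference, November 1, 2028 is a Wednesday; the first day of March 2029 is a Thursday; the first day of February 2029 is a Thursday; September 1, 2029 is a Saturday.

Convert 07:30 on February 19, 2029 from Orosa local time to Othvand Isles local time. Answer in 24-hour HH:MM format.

1 November 2028 is a Wednesday, so the first Friday is November 3 and the third is November 17.
1 March 2029 is a Thursday, so the first Sunday is March 4 and the third is March 18.
February 19, 2029 falls between 17 November 2028 and 18 March 2029, so daylight saving is in effect and Orosa is at UTC−03:30.
07:30 Orosa + 3h30m = 11:00 UTC.
1 February 2029 is a Thursday, so Sundays fall on 4, 11, 18, 25; the last is February 25.
1 September 2029 is a Saturday, so the first Sunday is September 2.
At the standard offset (UTC−04:00), 11:00 UTC − 4h = 07:00 Othvand Isles standard time.
Daylight saving runs 25 February – 2 September; the standard-time date in Othvand Isles, February 19, 2029, is outside that window, so Othvand Isles is on standard time at UTC−04:00.
11:00 UTC − 4h = 07:00 Othvand Isles.

07:00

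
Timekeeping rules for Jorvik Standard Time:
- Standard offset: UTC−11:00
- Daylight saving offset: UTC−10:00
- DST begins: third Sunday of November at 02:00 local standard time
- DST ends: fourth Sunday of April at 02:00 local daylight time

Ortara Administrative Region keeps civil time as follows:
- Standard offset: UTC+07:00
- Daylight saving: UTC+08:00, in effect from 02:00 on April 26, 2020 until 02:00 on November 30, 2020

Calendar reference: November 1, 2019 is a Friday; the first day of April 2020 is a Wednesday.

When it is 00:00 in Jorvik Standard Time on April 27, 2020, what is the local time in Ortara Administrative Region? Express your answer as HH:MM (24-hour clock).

19:00

1 November 2019 is a Friday, so the first Sunday is November 3 and the third is November 17.
1 April 2020 is a Wednesday, so the first Sunday is April 5 and the fourth is April 26.
Daylight saving runs 17 November 2019 – 26 April 2020; April 27, 2020 is outside that window, so Jorvik Standard Time is on standard time at UTC−11:00.
00:00 Jorvik Standard Time + 11h = 11:00 UTC.
At the standard offset (UTC+07:00), 11:00 UTC + 7h = 18:00 Ortara Administrative Region standard time.
Daylight saving runs 26 April – 30 November; the standard-time date in Ortara Administrative Region, April 27, 2020, is inside that window, so Ortara Administrative Region is at UTC+08:00.
11:00 UTC + 8h = 19:00 Ortara Administrative Region.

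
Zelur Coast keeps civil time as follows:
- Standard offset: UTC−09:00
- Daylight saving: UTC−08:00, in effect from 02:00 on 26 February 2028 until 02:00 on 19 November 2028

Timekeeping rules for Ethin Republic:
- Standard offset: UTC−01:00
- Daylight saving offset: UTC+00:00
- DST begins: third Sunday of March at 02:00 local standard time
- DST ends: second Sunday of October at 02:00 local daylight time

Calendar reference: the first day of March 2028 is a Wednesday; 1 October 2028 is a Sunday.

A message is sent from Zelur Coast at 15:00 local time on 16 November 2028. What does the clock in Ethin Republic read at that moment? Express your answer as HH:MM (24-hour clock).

16 November 2028 lies within the daylight-saving period (26 February – 19 November), so Zelur Coast is on daylight time, UTC−08:00.
15:00 Zelur Coast + 8h = 23:00 UTC.
1 March 2028 is a Wednesday, so the first Sunday is March 5 and the third is March 19.
1 October 2028 is a Sunday, so the first Sunday is October 1 and the second is October 8.
At the standard offset (UTC−01:00), 23:00 UTC − 1h = 22:00 Ethin Republic standard time.
The standard-time date in Ethin Republic, 16 November 2028, does not fall between 19 March and 8 October, so daylight saving is not in effect and Ethin Republic is at UTC−01:00.
23:00 UTC − 1h = 22:00 Ethin Republic.

22:00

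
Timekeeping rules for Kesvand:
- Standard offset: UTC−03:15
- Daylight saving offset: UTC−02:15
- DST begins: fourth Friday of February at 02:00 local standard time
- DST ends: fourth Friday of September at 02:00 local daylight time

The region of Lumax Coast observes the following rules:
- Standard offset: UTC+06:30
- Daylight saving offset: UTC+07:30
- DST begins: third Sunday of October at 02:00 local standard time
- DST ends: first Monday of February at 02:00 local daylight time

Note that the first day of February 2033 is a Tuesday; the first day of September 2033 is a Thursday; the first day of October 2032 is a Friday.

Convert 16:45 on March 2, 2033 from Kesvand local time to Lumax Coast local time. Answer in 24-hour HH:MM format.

01:30

1 February 2033 is a Tuesday, so the first Friday is February 4 and the fourth is February 25.
1 September 2033 is a Thursday, so the first Friday is September 2 and the fourth is September 23.
Daylight saving runs 25 February – 23 September; March 2, 2033 is inside that window, so Kesvand is at UTC−02:15.
16:45 Kesvand + 2h15m = 19:00 UTC.
1 October 2032 is a Friday, so the first Sunday is October 3 and the third is October 17.
1 February 2033 is a Tuesday, so the first Monday is February 7.
At the standard offset (UTC+06:30), 19:00 UTC + 6h30m = 01:30 Lumax Coast standard time (rolling into the next day, 3 March 2033).
Daylight saving runs 17 October 2032 – 7 February 2033; the standard-time date in Lumax Coast, March 3, 2033, is outside that window, so Lumax Coast is on standard time at UTC+06:30.
19:00 UTC + 6h30m = 01:30 Lumax Coast (rolling into the next day, 3 March 2033).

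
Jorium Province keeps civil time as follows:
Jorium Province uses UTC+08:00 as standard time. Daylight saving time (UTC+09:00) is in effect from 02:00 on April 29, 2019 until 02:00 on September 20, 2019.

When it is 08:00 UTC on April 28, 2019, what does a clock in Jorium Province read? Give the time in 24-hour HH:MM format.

At the standard offset (UTC+08:00), 08:00 UTC + 8h = 16:00 Jorium Province standard time.
Daylight saving runs 29 April – 20 September; the standard-time date in Jorium Province, April 28, 2019, is outside that window, so Jorium Province is on standard time at UTC+08:00.
08:00 UTC + 8h = 16:00 local.

16:00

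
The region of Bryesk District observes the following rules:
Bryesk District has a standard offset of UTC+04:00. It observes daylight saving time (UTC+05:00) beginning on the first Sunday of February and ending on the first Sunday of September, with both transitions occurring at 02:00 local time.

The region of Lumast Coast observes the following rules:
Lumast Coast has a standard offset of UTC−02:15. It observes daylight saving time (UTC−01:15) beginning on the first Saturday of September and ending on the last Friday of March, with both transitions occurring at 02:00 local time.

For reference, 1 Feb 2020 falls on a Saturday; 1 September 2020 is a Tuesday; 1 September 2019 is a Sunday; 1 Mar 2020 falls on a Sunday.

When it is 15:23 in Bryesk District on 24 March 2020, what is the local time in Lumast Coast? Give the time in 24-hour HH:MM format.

09:08

1 February 2020 is a Saturday, so the first Sunday is February 2.
1 September 2020 is a Tuesday, so the first Sunday is September 6.
24 March 2020 lies within the daylight-saving period (2 February – 6 September), so Bryesk District is on daylight time, UTC+05:00.
15:23 Bryesk District − 5h = 10:23 UTC.
1 September 2019 is a Sunday, so the first Saturday is September 7.
1 March 2020 is a Sunday, so Fridays fall on 6, 13, 20, 27; the last is March 27.
At the standard offset (UTC−02:15), 10:23 UTC − 2h15m = 08:08 Lumast Coast standard time.
The standard-time date in Lumast Coast, 24 March 2020, falls between 7 September 2019 and 27 March 2020, so daylight saving is in effect and Lumast Coast is at UTC−01:15.
10:23 UTC − 1h15m = 09:08 Lumast Coast.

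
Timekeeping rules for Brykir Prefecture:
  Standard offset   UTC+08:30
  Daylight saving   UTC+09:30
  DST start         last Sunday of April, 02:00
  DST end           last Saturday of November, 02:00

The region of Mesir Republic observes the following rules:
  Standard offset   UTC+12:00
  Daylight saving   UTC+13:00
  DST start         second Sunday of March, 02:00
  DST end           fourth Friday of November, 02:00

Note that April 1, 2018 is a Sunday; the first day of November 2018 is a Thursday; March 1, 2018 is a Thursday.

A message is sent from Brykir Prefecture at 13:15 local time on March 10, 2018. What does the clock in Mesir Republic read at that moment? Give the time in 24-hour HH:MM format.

16:45

1 April 2018 is a Sunday, so Sundays fall on 1, 8, 15, 22, 29; the last is April 29.
1 November 2018 is a Thursday, so Saturdays fall on 3, 10, 17, 24; the last is November 24.
March 10, 2018 does not fall between 29 April and 24 November, so daylight saving is not in effect and Brykir Prefecture is at UTC+08:30.
13:15 Brykir Prefecture − 8h30m = 04:45 UTC.
1 March 2018 is a Thursday, so the first Sunday is March 4 and the second is March 11.
1 November 2018 is a Thursday, so the first Friday is November 2 and the fourth is November 23.
At the standard offset (UTC+12:00), 04:45 UTC + 12h = 16:45 Mesir Republic standard time.
The standard-time date in Mesir Republic, March 10, 2018, is outside the daylight-saving period (11 March – 23 November), so Mesir Republic is on standard time, UTC+12:00.
04:45 UTC + 12h = 16:45 Mesir Republic.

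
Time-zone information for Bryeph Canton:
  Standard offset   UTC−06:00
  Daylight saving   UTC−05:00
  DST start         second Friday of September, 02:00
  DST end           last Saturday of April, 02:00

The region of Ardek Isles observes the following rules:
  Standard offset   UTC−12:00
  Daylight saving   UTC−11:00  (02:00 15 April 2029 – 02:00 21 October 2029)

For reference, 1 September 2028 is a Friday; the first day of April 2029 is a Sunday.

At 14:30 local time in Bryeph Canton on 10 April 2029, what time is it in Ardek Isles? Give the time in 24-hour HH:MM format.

07:30

1 September 2028 is a Friday, so the first Friday is September 1 and the second is September 8.
1 April 2029 is a Sunday, so Saturdays fall on 7, 14, 21, 28; the last is April 28.
10 April 2029 falls between 8 September 2028 and 28 April 2029, so daylight saving is in effect and Bryeph Canton is at UTC−05:00.
14:30 Bryeph Canton + 5h = 19:30 UTC.
At the standard offset (UTC−12:00), 19:30 UTC − 12h = 07:30 Ardek Isles standard time.
Daylight saving runs 15 April – 21 October; the standard-time date in Ardek Isles, 10 April 2029, is outside that window, so Ardek Isles is on standard time at UTC−12:00.
19:30 UTC − 12h = 07:30 Ardek Isles.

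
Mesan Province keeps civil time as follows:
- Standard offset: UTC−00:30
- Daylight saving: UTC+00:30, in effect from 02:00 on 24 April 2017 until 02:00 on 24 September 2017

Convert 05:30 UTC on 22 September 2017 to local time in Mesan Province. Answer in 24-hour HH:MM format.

06:00

At the standard offset (UTC−00:30), 05:30 UTC − 0h30m = 05:00 Mesan Province standard time.
Daylight saving runs 24 April – 24 September; the standard-time date in Mesan Province, 22 September 2017, is inside that window, so Mesan Province is at UTC+00:30.
05:30 UTC + 0h30m = 06:00 local.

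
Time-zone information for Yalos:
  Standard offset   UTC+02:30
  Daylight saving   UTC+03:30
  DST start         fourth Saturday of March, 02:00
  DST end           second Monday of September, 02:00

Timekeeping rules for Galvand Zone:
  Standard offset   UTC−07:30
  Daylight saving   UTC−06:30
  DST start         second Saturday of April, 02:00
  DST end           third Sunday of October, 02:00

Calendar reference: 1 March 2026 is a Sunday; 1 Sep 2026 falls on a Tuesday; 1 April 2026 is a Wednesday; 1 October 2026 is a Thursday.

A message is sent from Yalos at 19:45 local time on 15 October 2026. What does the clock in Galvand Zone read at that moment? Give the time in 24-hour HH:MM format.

1 March 2026 is a Sunday, so the first Saturday is March 7 and the fourth is March 28.
1 September 2026 is a Tuesday, so the first Monday is September 7 and the second is September 14.
15 October 2026 is outside the daylight-saving period (28 March – 14 September), so Yalos is on standard time, UTC+02:30.
19:45 Yalos − 2h30m = 17:15 UTC.
1 April 2026 is a Wednesday, so the first Saturday is April 4 and the second is April 11.
1 October 2026 is a Thursday, so the first Sunday is October 4 and the third is October 18.
At the standard offset (UTC−07:30), 17:15 UTC − 7h30m = 09:45 Galvand Zone standard time.
The standard-time date in Galvand Zone, 15 October 2026, falls between 11 April and 18 October, so daylight saving is in effect and Galvand Zone is at UTC−06:30.
17:15 UTC − 6h30m = 10:45 Galvand Zone.

10:45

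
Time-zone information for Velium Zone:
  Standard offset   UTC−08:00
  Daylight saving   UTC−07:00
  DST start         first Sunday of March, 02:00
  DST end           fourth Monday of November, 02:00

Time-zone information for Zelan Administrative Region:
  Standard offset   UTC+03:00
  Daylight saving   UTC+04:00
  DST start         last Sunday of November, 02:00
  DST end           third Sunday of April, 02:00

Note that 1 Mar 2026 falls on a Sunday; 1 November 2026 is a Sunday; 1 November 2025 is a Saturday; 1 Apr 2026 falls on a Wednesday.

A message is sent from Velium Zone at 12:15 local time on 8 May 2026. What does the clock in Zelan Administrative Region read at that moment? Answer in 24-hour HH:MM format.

1 March 2026 is a Sunday, so the first Sunday is March 1.
1 November 2026 is a Sunday, so the first Monday is November 2 and the fourth is November 23.
8 May 2026 falls between 1 March and 23 November, so daylight saving is in effect and Velium Zone is at UTC−07:00.
12:15 Velium Zone + 7h = 19:15 UTC.
1 November 2025 is a Saturday, so Sundays fall on 2, 9, 16, 23, 30; the last is November 30.
1 April 2026 is a Wednesday, so the first Sunday is April 5 and the third is April 19.
At the standard offset (UTC+03:00), 19:15 UTC + 3h = 22:15 Zelan Administrative Region standard time.
The standard-time date in Zelan Administrative Region, 8 May 2026, does not fall between 30 November 2025 and 19 April 2026, so daylight saving is not in effect and Zelan Administrative Region is at UTC+03:00.
19:15 UTC + 3h = 22:15 Zelan Administrative Region.

22:15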